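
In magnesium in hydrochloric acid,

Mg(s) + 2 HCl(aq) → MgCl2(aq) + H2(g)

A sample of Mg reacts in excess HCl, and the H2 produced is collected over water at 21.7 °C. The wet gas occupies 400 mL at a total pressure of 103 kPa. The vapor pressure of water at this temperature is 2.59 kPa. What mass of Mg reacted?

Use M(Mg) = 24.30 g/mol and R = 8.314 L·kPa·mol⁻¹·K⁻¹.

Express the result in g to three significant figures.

0.398 g

P(H2) = 103 − 2.59 = 100.4 kPa
n(H2) = PV/RT = (100.4 × 0.4000) / (8.314 × 294.85) = 0.01638 mol
n(Mg) = (1/1) × 0.01638 = 0.01638 mol
m(Mg) = 0.01638 × 24.30 = 0.3980 g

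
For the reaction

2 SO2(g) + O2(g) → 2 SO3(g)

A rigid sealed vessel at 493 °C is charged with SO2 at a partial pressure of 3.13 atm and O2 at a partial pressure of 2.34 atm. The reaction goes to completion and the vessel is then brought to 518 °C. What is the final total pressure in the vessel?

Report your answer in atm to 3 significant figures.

Because the vessel is rigid and T is held at 493 °C, work the stoichiometry in partial pressures (P_i = n_iRT/V).
P(O2) required for 3.13 atm of SO2 = (1/2) × 3.13 = 1.565 atm; available 2.34 atm, so SO2 is limiting.
P(O2) remaining = 2.34 − (1/2) × 3.13 = 0.7750 atm
P(gaseous products) = (2)/2 × 3.13 = 3.130 atm
P_total at 493 °C = 0.7750 + 3.130 = 3.905 atm
Scaling to 518 °C: P = 3.905 × 791.15/766.15 = 4.032 atm

4.03 atm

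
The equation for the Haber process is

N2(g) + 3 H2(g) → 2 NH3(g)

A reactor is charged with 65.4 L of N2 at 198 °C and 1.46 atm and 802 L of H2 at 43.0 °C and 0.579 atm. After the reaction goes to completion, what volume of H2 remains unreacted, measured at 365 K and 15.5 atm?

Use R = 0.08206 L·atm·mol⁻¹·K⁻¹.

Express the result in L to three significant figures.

n(N2) = PV/RT = (1.46 × 65.4) / (0.08206 × 471.15) = 2.470 mol
n(H2) = PV/RT = (0.579 × 802) / (0.08206 × 316.15) = 17.90 mol
For 2.470 mol N2, stoichiometry requires (3/1) × 2.470 = 7.410 mol H2; 17.90 mol is available, so N2 is limiting.
n(H2) consumed = (3/1) × 2.470 = 7.410 mol; remaining = 17.90 − 7.410 = 10.49 mol
V(H2) = nRT/P = 10.49 × 0.08206 × 365 / 15.5 = 20.27 L

20.3 L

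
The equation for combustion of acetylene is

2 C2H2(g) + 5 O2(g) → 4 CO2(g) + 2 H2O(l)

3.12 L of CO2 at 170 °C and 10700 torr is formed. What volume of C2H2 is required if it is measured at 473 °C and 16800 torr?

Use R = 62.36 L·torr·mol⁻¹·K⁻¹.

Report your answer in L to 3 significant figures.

1.67 L

n(CO2) = PV/RT = (10700 × 3.12) / (62.36 × 443.15) = 1.208 mol
n(C2H2) = (2/4) × 1.208 = 0.6040 mol
V = nRT/P = 0.6040 × 62.36 × 746.15 / 16800 = 1.673 L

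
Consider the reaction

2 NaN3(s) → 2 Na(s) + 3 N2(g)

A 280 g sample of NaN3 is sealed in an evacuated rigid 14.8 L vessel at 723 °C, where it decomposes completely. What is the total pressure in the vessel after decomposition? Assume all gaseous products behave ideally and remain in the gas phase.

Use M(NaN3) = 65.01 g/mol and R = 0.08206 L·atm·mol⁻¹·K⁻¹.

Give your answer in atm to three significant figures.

35.7 atm

n(NaN3) = 280 / 65.01 = 4.307 mol
n(gas produced) = (3/2) × 4.307 = 6.461 mol
P = nRT/V = 6.461 × 0.08206 × 996.15 / 14.8 = 35.69 atm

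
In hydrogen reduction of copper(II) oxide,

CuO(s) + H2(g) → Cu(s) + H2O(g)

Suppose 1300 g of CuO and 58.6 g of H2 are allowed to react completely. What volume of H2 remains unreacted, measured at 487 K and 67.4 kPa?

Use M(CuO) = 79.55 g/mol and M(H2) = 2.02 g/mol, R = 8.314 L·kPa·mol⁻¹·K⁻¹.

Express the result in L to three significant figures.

n(CuO) = 1300 / 79.55 = 16.34 mol
n(H2) = 58.6 / 2.02 = 29.01 mol
For 16.34 mol CuO, stoichiometry requires (1/1) × 16.34 = 16.34 mol H2; 29.01 mol is available, so CuO is limiting.
n(H2) consumed = (1/1) × 16.34 = 16.34 mol; remaining = 29.01 − 16.34 = 12.67 mol
V(H2) = nRT/P = 12.67 × 8.314 × 487 / 67.4 = 761.1 L

761 L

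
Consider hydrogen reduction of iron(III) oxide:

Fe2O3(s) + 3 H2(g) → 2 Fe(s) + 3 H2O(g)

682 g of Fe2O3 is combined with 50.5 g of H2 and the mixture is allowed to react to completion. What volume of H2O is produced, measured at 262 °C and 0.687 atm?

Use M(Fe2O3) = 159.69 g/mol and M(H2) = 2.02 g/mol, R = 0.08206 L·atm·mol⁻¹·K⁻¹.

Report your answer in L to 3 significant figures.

n(Fe2O3) = 682 / 159.69 = 4.271 mol
n(H2) = 50.5 / 2.02 = 25.00 mol
For 4.271 mol Fe2O3, stoichiometry requires (3/1) × 4.271 = 12.81 mol H2; 25.00 mol is available, so Fe2O3 is limiting.
n(H2O) = (3/1) × 4.271 = 12.81 mol
V(H2O) = nRT/P = 12.81 × 0.08206 × 535.15 / 0.687 = 818.8 L

819 L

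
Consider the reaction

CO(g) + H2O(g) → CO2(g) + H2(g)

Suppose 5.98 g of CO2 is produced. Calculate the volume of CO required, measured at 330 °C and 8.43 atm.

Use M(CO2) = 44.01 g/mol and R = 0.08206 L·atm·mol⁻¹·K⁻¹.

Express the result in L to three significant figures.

n(CO2) = 5.980 / 44.01 = 0.1359 mol
n(CO) = (1/1) × 0.1359 = 0.1359 mol
V = nRT/P = 0.1359 × 0.08206 × 603.15 / 8.43 = 0.7979 L

0.798 L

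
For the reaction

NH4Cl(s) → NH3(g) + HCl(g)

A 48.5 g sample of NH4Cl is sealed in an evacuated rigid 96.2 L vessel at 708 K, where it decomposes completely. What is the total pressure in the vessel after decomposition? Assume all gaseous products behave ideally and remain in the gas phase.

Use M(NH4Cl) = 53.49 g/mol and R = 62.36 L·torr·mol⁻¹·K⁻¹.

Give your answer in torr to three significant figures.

n(NH4Cl) = 48.5 / 53.49 = 0.9067 mol
n(gas produced) = (2/1) × 0.9067 = 1.813 mol
P = nRT/V = 1.813 × 62.36 × 708 / 96.2 = 832.1 torr

832 torr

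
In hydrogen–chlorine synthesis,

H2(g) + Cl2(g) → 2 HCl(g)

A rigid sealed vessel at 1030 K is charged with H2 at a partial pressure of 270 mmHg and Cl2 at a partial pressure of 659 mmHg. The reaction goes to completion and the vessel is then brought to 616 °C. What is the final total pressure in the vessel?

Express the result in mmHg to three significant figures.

802 mmHg

At constant V, partial pressures at 1030 K are proportional to moles, so apply stoichiometry directly to pressures.
P(Cl2) required for 270 mmHg of H2 = (1/1) × 270 = 270.0 mmHg; available 659 mmHg, so H2 is limiting.
P(Cl2) remaining = 659 − (1/1) × 270 = 389.0 mmHg
P(gaseous products) = (2)/1 × 270 = 540.0 mmHg
P_total at 1030 K = 389.0 + 540.0 = 929.0 mmHg
Scaling to 616 °C: P = 929.0 × 889.15/1030 = 802.0 mmHg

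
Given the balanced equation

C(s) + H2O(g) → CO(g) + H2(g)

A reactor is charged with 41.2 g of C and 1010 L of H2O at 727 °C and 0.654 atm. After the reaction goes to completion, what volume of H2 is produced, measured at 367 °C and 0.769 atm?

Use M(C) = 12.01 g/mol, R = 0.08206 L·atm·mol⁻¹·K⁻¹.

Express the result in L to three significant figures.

234 L

n(C) = 41.2 / 12.01 = 3.430 mol
n(H2O) = PV/RT = (0.654 × 1010) / (0.08206 × 1000.15) = 8.048 mol
For 3.430 mol C, stoichiometry requires (1/1) × 3.430 = 3.430 mol H2O; 8.048 mol is available, so C is limiting.
n(H2) = (1/1) × 3.430 = 3.430 mol
V(H2) = nRT/P = 3.430 × 0.08206 × 640.15 / 0.769 = 234.3 L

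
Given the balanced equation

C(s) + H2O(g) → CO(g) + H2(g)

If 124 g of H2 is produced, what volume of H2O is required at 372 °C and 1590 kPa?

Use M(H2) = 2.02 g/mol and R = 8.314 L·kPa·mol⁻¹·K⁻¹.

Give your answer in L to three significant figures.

207 L

n(H2) = 124.0 / 2.02 = 61.39 mol
n(H2O) = (1/1) × 61.39 = 61.39 mol
V = nRT/P = 61.39 × 8.314 × 645.15 / 1590 = 207.1 L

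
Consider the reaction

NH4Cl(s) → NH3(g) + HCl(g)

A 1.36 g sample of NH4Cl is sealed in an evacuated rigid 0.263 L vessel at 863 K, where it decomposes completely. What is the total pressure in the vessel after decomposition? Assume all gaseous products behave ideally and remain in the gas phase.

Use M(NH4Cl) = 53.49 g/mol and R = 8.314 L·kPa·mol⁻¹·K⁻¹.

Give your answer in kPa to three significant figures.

1390 kPa

n(NH4Cl) = 1.36 / 53.49 = 0.02543 mol
n(gas produced) = (2/1) × 0.02543 = 0.05086 mol
P = nRT/V = 0.05086 × 8.314 × 863 / 0.263 = 1388 kPa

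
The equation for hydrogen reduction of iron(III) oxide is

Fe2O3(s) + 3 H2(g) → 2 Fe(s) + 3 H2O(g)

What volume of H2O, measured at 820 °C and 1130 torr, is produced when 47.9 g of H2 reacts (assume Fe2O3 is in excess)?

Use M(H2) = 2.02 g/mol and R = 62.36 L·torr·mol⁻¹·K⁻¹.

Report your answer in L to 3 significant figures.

n(H2) = 47.90 / 2.02 = 23.71 mol
n(H2O) = (3/3) × 23.71 = 23.71 mol
V = nRT/P = 23.71 × 62.36 × 1093.15 / 1130 = 1430 L

1430 L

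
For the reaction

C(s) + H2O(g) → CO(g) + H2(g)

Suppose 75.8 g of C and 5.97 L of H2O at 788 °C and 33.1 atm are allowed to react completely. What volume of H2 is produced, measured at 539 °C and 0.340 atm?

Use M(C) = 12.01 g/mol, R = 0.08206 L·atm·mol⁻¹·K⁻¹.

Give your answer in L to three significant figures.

n(C) = 75.8 / 12.01 = 6.311 mol
n(H2O) = PV/RT = (33.1 × 5.97) / (0.08206 × 1061.15) = 2.269 mol
For 6.311 mol C, stoichiometry requires (1/1) × 6.311 = 6.311 mol H2O; 2.269 mol is available, so H2O is limiting.
n(H2) = (1/1) × 2.269 = 2.269 mol
V(H2) = nRT/P = 2.269 × 0.08206 × 812.15 / 0.340 = 444.8 L

445 L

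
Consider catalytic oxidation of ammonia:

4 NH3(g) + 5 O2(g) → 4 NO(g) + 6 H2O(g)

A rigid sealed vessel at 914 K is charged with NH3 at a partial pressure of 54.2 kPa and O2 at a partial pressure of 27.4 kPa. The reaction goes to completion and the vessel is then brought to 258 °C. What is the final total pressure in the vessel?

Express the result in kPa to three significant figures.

50.6 kPa

Because the vessel is rigid and T is held at 914 K, work the stoichiometry in partial pressures (P_i = n_iRT/V).
P(O2) required for 54.2 kPa of NH3 = (5/4) × 54.2 = 67.75 kPa; available 27.4 kPa, so O2 is limiting.
P(NH3) remaining = 54.2 − (4/5) × 27.4 = 32.28 kPa
P(gaseous products) = (4+6)/5 × 27.4 = 54.80 kPa
P_total at 914 K = 32.28 + 54.80 = 87.08 kPa
Scaling to 258 °C: P = 87.08 × 531.15/914 = 50.60 kPa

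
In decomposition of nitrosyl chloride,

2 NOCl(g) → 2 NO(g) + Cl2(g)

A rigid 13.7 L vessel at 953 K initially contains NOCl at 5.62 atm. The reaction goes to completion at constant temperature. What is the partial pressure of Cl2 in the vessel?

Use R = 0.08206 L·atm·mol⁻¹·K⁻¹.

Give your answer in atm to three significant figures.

2.81 atm

n(NOCl)₀ = PV/RT = (5.62 × 13.7) / (0.08206 × 953) = 0.9845 mol
n(Cl2) = (1/2) × 0.9845 = 0.4923 mol
P(Cl2) = nRT/V = 0.4923 × 0.08206 × 953 / 13.7 = 2.810 atm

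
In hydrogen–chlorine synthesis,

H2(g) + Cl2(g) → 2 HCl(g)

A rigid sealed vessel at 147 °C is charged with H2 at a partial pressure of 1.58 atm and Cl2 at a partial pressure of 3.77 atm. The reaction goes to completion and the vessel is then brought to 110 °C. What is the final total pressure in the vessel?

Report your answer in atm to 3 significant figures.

At constant V, partial pressures at 147 °C are proportional to moles, so apply stoichiometry directly to pressures.
P(Cl2) required for 1.58 atm of H2 = (1/1) × 1.58 = 1.580 atm; available 3.77 atm, so H2 is limiting.
P(Cl2) remaining = 3.77 − (1/1) × 1.58 = 2.190 atm
P(gaseous products) = (2)/1 × 1.58 = 3.160 atm
P_total at 147 °C = 2.190 + 3.160 = 5.350 atm
Scaling to 110 °C: P = 5.350 × 383.15/420.15 = 4.879 atm

4.88 atm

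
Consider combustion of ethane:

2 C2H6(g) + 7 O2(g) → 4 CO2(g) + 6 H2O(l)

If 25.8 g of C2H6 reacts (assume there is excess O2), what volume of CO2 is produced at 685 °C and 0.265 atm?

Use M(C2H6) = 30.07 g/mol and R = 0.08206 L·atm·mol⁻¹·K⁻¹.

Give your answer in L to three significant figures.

n(C2H6) = 25.80 / 30.07 = 0.8580 mol
n(CO2) = (4/2) × 0.8580 = 1.716 mol
V = nRT/P = 1.716 × 0.08206 × 958.15 / 0.265 = 509.1 L

509 L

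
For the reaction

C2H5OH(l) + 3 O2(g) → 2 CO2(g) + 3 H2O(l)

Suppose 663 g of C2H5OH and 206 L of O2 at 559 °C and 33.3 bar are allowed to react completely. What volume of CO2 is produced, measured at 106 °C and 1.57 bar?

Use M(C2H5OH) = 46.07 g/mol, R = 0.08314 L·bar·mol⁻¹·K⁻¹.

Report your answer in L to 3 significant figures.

578 L

n(C2H5OH) = 663 / 46.07 = 14.39 mol
n(O2) = PV/RT = (33.3 × 206) / (0.08314 × 832.15) = 99.15 mol
For 14.39 mol C2H5OH, stoichiometry requires (3/1) × 14.39 = 43.17 mol O2; 99.15 mol is available, so C2H5OH is limiting.
n(CO2) = (2/1) × 14.39 = 28.78 mol
V(CO2) = nRT/P = 28.78 × 0.08314 × 379.15 / 1.57 = 577.8 L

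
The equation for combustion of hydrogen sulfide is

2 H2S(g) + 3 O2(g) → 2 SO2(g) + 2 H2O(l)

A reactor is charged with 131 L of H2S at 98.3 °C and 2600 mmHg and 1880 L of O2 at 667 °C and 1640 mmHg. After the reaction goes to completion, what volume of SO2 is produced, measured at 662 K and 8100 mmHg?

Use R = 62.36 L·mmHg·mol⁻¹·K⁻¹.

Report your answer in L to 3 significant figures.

n(H2S) = PV/RT = (2600 × 131) / (62.36 × 371.45) = 14.70 mol
n(O2) = PV/RT = (1640 × 1880) / (62.36 × 940.15) = 52.59 mol
For 14.70 mol H2S, stoichiometry requires (3/2) × 14.70 = 22.05 mol O2; 52.59 mol is available, so H2S is limiting.
n(SO2) = (2/2) × 14.70 = 14.70 mol
V(SO2) = nRT/P = 14.70 × 62.36 × 662 / 8100 = 74.92 L

74.9 L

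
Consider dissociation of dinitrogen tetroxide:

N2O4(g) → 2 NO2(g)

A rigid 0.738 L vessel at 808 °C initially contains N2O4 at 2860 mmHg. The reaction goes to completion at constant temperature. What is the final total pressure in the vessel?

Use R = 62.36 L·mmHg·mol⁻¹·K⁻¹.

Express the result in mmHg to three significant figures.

At constant T and V, P ∝ n(gas): 1 mol gas → 2 mol gas.
P_final = (2/1) × 2860 = 5720 mmHg

5720 mmHg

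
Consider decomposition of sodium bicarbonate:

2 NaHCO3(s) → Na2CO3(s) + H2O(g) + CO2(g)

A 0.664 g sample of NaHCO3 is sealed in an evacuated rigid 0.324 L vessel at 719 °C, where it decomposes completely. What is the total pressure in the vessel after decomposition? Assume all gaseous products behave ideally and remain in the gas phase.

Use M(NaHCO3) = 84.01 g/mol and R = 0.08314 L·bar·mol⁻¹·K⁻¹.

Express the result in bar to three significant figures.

n(NaHCO3) = 0.664 / 84.01 = 0.007904 mol
n(gas produced) = (2/2) × 0.007904 = 0.007904 mol
P = nRT/V = 0.007904 × 0.08314 × 992.15 / 0.324 = 2.012 bar

2.01 bar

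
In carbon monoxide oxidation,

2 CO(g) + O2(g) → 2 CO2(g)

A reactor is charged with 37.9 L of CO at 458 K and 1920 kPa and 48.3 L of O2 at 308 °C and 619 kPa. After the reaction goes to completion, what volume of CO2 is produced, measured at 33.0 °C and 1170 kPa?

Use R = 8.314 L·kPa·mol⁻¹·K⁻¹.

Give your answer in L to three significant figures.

n(CO) = PV/RT = (1920 × 37.9) / (8.314 × 458) = 19.11 mol
n(O2) = PV/RT = (619 × 48.3) / (8.314 × 581.15) = 6.188 mol
For 19.11 mol CO, stoichiometry requires (1/2) × 19.11 = 9.555 mol O2; 6.188 mol is available, so O2 is limiting.
n(CO2) = (2/1) × 6.188 = 12.38 mol
V(CO2) = nRT/P = 12.38 × 8.314 × 306.15 / 1170 = 26.93 L

26.9 L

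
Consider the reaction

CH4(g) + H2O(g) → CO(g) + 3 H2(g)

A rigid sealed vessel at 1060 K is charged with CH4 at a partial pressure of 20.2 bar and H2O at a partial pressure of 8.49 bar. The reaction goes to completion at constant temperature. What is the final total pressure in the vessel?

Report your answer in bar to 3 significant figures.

45.7 bar

With V and T fixed, P_i ∝ n_i, so the mole ratios apply directly to partial pressures at 1060 K.
P(H2O) required for 20.2 bar of CH4 = (1/1) × 20.2 = 20.20 bar; available 8.49 bar, so H2O is limiting.
P(CH4) remaining = 20.2 − (1/1) × 8.49 = 11.71 bar
P(gaseous products) = (1+3)/1 × 8.49 = 33.96 bar
P_total at 1060 K = 11.71 + 33.96 = 45.67 bar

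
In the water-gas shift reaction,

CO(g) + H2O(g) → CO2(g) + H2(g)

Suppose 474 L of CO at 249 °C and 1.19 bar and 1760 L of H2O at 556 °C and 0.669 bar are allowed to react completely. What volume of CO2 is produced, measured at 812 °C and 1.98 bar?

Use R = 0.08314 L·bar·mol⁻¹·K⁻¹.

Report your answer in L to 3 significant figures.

592 L

n(CO) = PV/RT = (1.19 × 474) / (0.08314 × 522.15) = 12.99 mol
n(H2O) = PV/RT = (0.669 × 1760) / (0.08314 × 829.15) = 17.08 mol
For 12.99 mol CO, stoichiometry requires (1/1) × 12.99 = 12.99 mol H2O; 17.08 mol is available, so CO is limiting.
n(CO2) = (1/1) × 12.99 = 12.99 mol
V(CO2) = nRT/P = 12.99 × 0.08314 × 1085.15 / 1.98 = 591.9 L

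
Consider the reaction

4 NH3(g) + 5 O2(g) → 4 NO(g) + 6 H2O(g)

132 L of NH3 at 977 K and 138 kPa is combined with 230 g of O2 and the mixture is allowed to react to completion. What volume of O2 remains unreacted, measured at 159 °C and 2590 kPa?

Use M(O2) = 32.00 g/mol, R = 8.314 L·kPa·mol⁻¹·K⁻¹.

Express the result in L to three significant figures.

n(NH3) = PV/RT = (138 × 132) / (8.314 × 977) = 2.243 mol
n(O2) = 230 / 32.00 = 7.188 mol
For 2.243 mol NH3, stoichiometry requires (5/4) × 2.243 = 2.804 mol O2; 7.188 mol is available, so NH3 is limiting.
n(O2) consumed = (5/4) × 2.243 = 2.804 mol; remaining = 7.188 − 2.804 = 4.384 mol
V(O2) = nRT/P = 4.384 × 8.314 × 432.15 / 2590 = 6.082 L

6.08 L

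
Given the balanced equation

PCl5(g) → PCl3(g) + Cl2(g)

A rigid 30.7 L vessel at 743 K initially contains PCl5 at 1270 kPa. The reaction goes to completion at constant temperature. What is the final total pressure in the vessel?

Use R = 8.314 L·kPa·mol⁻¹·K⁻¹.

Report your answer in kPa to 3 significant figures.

Since T and V are fixed, P_final/P_initial = n_final/n_initial = 2/1.
P_final = (2/1) × 1270 = 2540 kPa

2540 kPa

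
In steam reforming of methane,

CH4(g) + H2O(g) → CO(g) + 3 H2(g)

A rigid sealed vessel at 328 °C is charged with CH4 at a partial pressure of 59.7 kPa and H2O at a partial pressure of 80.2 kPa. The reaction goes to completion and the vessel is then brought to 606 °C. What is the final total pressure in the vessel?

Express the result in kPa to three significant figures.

Because the vessel is rigid and T is held at 328 °C, work the stoichiometry in partial pressures (P_i = n_iRT/V).
P(H2O) required for 59.7 kPa of CH4 = (1/1) × 59.7 = 59.70 kPa; available 80.2 kPa, so CH4 is limiting.
P(H2O) remaining = 80.2 − (1/1) × 59.7 = 20.50 kPa
P(gaseous products) = (1+3)/1 × 59.7 = 238.8 kPa
P_total at 328 °C = 20.50 + 238.8 = 259.3 kPa
Scaling to 606 °C: P = 259.3 × 879.15/601.15 = 379.2 kPa

379 kPa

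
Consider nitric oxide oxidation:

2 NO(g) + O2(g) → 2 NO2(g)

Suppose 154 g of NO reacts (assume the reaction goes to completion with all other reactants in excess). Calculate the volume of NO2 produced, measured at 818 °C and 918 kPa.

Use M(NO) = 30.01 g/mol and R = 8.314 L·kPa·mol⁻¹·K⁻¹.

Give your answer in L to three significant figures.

50.7 L

n(NO) = 154.0 / 30.01 = 5.132 mol
n(NO2) = (2/2) × 5.132 = 5.132 mol
V = nRT/P = 5.132 × 8.314 × 1091.15 / 918 = 50.72 L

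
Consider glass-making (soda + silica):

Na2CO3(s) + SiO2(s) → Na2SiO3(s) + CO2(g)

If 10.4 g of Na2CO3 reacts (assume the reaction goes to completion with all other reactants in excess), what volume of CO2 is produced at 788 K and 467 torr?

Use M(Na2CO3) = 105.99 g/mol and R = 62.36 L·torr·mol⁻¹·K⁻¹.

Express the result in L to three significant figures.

n(Na2CO3) = 10.40 / 105.99 = 0.09812 mol
n(CO2) = (1/1) × 0.09812 = 0.09812 mol
V = nRT/P = 0.09812 × 62.36 × 788 / 467 = 10.32 L

10.3 L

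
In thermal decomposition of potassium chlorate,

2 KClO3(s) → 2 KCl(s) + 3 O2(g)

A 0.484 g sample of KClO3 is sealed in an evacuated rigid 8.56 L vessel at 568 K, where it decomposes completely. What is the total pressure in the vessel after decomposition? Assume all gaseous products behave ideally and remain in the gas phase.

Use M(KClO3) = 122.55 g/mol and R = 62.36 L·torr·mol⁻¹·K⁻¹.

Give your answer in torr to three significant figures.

n(KClO3) = 0.484 / 122.55 = 0.003949 mol
n(gas produced) = (3/2) × 0.003949 = 0.005923 mol
P = nRT/V = 0.005923 × 62.36 × 568 / 8.56 = 24.51 torr

24.5 torr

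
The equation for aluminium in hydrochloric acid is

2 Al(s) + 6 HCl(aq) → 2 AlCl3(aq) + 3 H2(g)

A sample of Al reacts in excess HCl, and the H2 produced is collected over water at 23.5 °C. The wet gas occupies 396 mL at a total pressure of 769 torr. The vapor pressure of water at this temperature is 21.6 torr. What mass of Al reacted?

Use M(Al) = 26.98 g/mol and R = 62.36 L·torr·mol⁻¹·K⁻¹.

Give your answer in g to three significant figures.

0.288 g

P(H2) = 769 − 21.6 = 747.4 torr
n(H2) = PV/RT = (747.4 × 0.3960) / (62.36 × 296.65) = 0.01600 mol
n(Al) = (2/3) × 0.01600 = 0.01067 mol
m(Al) = 0.01067 × 26.98 = 0.2879 g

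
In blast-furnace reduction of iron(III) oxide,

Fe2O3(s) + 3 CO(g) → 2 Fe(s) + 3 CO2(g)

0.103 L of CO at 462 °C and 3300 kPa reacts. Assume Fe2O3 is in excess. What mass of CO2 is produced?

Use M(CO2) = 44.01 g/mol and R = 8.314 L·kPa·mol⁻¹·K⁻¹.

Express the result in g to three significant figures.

2.45 g

n(CO) = PV/RT = (3300 × 0.103) / (8.314 × 735.15) = 0.05561 mol
n(CO2) = (3/3) × 0.05561 = 0.05561 mol
m(CO2) = 0.05561 × 44.01 = 2.447 g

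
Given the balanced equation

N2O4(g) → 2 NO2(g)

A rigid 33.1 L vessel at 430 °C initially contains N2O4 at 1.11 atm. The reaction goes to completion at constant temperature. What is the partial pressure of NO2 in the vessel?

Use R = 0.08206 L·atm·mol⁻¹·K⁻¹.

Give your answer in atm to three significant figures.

2.22 atm

n(N2O4)₀ = PV/RT = (1.11 × 33.1) / (0.08206 × 703.15) = 0.6368 mol
n(NO2) = (2/1) × 0.6368 = 1.274 mol
P(NO2) = nRT/V = 1.274 × 0.08206 × 703.15 / 33.1 = 2.221 atm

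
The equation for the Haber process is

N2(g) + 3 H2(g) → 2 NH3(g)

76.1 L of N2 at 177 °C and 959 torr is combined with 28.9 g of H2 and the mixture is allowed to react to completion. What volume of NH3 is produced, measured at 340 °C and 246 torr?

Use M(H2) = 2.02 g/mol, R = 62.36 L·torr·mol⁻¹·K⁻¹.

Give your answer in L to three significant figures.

808 L

n(N2) = PV/RT = (959 × 76.1) / (62.36 × 450.15) = 2.600 mol
n(H2) = 28.9 / 2.02 = 14.31 mol
For 2.600 mol N2, stoichiometry requires (3/1) × 2.600 = 7.800 mol H2; 14.31 mol is available, so N2 is limiting.
n(NH3) = (2/1) × 2.600 = 5.200 mol
V(NH3) = nRT/P = 5.200 × 62.36 × 613.15 / 246 = 808.2 L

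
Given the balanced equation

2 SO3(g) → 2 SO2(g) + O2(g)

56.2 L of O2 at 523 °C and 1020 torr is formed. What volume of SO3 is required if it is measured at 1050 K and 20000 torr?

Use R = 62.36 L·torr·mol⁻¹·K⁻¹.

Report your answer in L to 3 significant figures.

n(O2) = PV/RT = (1020 × 56.2) / (62.36 × 796.15) = 1.155 mol
n(SO3) = (2/1) × 1.155 = 2.310 mol
V = nRT/P = 2.310 × 62.36 × 1050 / 20000 = 7.563 L

7.56 L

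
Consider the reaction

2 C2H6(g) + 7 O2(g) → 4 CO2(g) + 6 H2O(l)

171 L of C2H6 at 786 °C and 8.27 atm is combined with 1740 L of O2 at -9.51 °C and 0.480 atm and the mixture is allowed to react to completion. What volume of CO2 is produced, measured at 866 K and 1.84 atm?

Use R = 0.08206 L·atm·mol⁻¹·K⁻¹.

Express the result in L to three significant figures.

852 L

n(C2H6) = PV/RT = (8.27 × 171) / (0.08206 × 1059.15) = 16.27 mol
n(O2) = PV/RT = (0.480 × 1740) / (0.08206 × 263.64) = 38.61 mol
For 16.27 mol C2H6, stoichiometry requires (7/2) × 16.27 = 56.95 mol O2; 38.61 mol is available, so O2 is limiting.
n(CO2) = (4/7) × 38.61 = 22.06 mol
V(CO2) = nRT/P = 22.06 × 0.08206 × 866 / 1.84 = 852.0 L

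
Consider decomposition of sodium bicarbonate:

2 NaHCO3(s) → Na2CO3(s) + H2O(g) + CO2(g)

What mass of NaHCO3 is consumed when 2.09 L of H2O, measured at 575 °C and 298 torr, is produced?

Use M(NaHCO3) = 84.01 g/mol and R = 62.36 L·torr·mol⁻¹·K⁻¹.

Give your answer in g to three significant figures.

n(H2O) = PV/RT = (298 × 2.09) / (62.36 × 848.15) = 0.01178 mol
n(NaHCO3) = (2/1) × 0.01178 = 0.02356 mol
m(NaHCO3) = 0.02356 × 84.01 = 1.979 g

1.98 g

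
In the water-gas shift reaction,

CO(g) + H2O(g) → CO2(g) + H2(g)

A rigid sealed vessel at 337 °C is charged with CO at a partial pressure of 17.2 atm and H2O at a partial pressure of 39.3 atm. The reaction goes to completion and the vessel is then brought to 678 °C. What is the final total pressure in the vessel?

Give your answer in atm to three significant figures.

Because the vessel is rigid and T is held at 337 °C, work the stoichiometry in partial pressures (P_i = n_iRT/V).
P(H2O) required for 17.2 atm of CO = (1/1) × 17.2 = 17.20 atm; available 39.3 atm, so CO is limiting.
P(H2O) remaining = 39.3 − (1/1) × 17.2 = 22.10 atm
P(gaseous products) = (1+1)/1 × 17.2 = 34.40 atm
P_total at 337 °C = 22.10 + 34.40 = 56.50 atm
Scaling to 678 °C: P = 56.50 × 951.15/610.15 = 88.08 atm

88.1 atm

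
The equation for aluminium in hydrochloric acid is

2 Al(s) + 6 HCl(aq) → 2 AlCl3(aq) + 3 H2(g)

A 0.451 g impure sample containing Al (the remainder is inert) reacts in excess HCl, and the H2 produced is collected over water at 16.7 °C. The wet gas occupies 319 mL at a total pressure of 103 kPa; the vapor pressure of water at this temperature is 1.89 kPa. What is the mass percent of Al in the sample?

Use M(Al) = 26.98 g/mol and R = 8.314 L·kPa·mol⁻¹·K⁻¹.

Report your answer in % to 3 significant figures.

53.4 %

P(H2) = 103 − 1.89 = 101.1 kPa
n(H2) = PV/RT = (101.1 × 0.3190) / (8.314 × 289.85) = 0.01338 mol
n(Al) = (2/3) × 0.01338 = 0.008920 mol
m(Al) = 0.008920 × 26.98 = 0.2407 g
%Al = 0.2407 / 0.451 × 100 = 53.37%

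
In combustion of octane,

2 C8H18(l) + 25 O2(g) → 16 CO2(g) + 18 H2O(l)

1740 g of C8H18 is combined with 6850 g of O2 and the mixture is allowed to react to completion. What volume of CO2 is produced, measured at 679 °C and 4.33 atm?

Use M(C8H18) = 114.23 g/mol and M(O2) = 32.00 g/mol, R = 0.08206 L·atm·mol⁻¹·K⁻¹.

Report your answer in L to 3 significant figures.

2200 L

n(C8H18) = 1740 / 114.23 = 15.23 mol
n(O2) = 6850 / 32.00 = 214.1 mol
For 15.23 mol C8H18, stoichiometry requires (25/2) × 15.23 = 190.4 mol O2; 214.1 mol is available, so C8H18 is limiting.
n(CO2) = (16/2) × 15.23 = 121.8 mol
V(CO2) = nRT/P = 121.8 × 0.08206 × 952.15 / 4.33 = 2198 L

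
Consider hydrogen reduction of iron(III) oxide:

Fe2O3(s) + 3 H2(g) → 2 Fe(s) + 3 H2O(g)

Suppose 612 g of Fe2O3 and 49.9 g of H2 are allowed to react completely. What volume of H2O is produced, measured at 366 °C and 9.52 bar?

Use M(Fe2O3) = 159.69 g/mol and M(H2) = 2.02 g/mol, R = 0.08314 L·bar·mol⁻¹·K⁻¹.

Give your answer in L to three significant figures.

n(Fe2O3) = 612 / 159.69 = 3.832 mol
n(H2) = 49.9 / 2.02 = 24.70 mol
For 3.832 mol Fe2O3, stoichiometry requires (3/1) × 3.832 = 11.50 mol H2; 24.70 mol is available, so Fe2O3 is limiting.
n(H2O) = (3/1) × 3.832 = 11.50 mol
V(H2O) = nRT/P = 11.50 × 0.08314 × 639.15 / 9.52 = 64.19 L

64.2 L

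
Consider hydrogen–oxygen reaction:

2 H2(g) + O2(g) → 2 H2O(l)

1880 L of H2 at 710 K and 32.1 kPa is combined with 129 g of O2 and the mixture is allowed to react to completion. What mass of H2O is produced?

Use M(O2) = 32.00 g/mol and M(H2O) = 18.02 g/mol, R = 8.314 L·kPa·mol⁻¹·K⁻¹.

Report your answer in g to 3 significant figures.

n(H2) = PV/RT = (32.1 × 1880) / (8.314 × 710) = 10.22 mol
n(O2) = 129 / 32.00 = 4.031 mol
For 10.22 mol H2, stoichiometry requires (1/2) × 10.22 = 5.110 mol O2; 4.031 mol is available, so O2 is limiting.
n(H2O) = (2/1) × 4.031 = 8.062 mol
m(H2O) = 8.062 × 18.02 = 145.3 g

145 g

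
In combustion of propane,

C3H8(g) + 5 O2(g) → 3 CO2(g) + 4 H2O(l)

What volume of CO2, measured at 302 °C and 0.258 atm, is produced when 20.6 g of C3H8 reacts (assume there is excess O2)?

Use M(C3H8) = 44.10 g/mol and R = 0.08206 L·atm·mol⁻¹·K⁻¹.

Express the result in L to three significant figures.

256 L

n(C3H8) = 20.60 / 44.10 = 0.4671 mol
n(CO2) = (3/1) × 0.4671 = 1.401 mol
V = nRT/P = 1.401 × 0.08206 × 575.15 / 0.258 = 256.3 L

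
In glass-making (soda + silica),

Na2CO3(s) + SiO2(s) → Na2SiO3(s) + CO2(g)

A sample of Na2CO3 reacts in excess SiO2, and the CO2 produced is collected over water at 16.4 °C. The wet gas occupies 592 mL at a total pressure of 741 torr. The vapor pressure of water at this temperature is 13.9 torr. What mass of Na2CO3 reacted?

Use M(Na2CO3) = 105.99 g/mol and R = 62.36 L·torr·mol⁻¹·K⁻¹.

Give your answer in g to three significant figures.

2.53 g

P(CO2) = 741 − 13.9 = 727.1 torr
n(CO2) = PV/RT = (727.1 × 0.5920) / (62.36 × 289.55) = 0.02384 mol
n(Na2CO3) = (1/1) × 0.02384 = 0.02384 mol
m(Na2CO3) = 0.02384 × 105.99 = 2.527 g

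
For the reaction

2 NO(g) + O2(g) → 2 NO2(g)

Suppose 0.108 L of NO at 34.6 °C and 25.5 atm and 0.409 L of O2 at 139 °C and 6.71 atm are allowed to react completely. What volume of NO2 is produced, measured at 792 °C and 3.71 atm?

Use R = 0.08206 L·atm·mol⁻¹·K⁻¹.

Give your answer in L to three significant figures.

2.57 L

n(NO) = PV/RT = (25.5 × 0.108) / (0.08206 × 307.75) = 0.1091 mol
n(O2) = PV/RT = (6.71 × 0.409) / (0.08206 × 412.15) = 0.08114 mol
For 0.1091 mol NO, stoichiometry requires (1/2) × 0.1091 = 0.05455 mol O2; 0.08114 mol is available, so NO is limiting.
n(NO2) = (2/2) × 0.1091 = 0.1091 mol
V(NO2) = nRT/P = 0.1091 × 0.08206 × 1065.15 / 3.71 = 2.570 L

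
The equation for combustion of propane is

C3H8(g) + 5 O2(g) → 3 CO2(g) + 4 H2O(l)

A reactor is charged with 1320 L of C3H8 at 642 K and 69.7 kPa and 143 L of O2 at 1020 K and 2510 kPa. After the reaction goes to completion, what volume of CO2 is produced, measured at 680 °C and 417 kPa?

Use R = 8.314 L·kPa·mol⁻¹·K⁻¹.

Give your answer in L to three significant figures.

483 L

n(C3H8) = PV/RT = (69.7 × 1320) / (8.314 × 642) = 17.24 mol
n(O2) = PV/RT = (2510 × 143) / (8.314 × 1020) = 42.33 mol
For 17.24 mol C3H8, stoichiometry requires (5/1) × 17.24 = 86.20 mol O2; 42.33 mol is available, so O2 is limiting.
n(CO2) = (3/5) × 42.33 = 25.40 mol
V(CO2) = nRT/P = 25.40 × 8.314 × 953.15 / 417 = 482.7 L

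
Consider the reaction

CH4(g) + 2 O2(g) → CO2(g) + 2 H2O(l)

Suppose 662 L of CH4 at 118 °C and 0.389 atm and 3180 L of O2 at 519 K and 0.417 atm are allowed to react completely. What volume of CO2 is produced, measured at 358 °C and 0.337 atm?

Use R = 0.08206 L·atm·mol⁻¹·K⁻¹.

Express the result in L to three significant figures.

1230 L

n(CH4) = PV/RT = (0.389 × 662) / (0.08206 × 391.15) = 8.023 mol
n(O2) = PV/RT = (0.417 × 3180) / (0.08206 × 519) = 31.14 mol
For 8.023 mol CH4, stoichiometry requires (2/1) × 8.023 = 16.05 mol O2; 31.14 mol is available, so CH4 is limiting.
n(CO2) = (1/1) × 8.023 = 8.023 mol
V(CO2) = nRT/P = 8.023 × 0.08206 × 631.15 / 0.337 = 1233 L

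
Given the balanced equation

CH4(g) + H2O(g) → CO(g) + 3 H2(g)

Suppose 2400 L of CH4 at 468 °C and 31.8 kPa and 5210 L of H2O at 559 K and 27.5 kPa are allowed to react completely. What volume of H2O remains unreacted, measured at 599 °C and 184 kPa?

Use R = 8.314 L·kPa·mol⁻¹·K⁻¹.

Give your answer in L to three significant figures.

727 L

n(CH4) = PV/RT = (31.8 × 2400) / (8.314 × 741.15) = 12.39 mol
n(H2O) = PV/RT = (27.5 × 5210) / (8.314 × 559) = 30.83 mol
For 12.39 mol CH4, stoichiometry requires (1/1) × 12.39 = 12.39 mol H2O; 30.83 mol is available, so CH4 is limiting.
n(H2O) consumed = (1/1) × 12.39 = 12.39 mol; remaining = 30.83 − 12.39 = 18.44 mol
V(H2O) = nRT/P = 18.44 × 8.314 × 872.15 / 184 = 726.7 L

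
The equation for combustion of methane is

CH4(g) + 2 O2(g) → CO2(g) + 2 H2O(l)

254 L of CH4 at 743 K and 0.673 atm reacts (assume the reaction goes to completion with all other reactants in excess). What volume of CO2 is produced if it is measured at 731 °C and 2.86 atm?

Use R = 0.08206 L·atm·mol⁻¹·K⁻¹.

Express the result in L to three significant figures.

80.8 L

n(CH4) = PV/RT = (0.673 × 254) / (0.08206 × 743) = 2.804 mol
n(CO2) = (1/1) × 2.804 = 2.804 mol
V = nRT/P = 2.804 × 0.08206 × 1004.15 / 2.86 = 80.79 L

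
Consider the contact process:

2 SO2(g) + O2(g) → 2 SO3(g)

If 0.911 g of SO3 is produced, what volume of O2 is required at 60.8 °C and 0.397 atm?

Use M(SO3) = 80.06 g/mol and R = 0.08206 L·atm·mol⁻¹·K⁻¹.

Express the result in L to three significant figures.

n(SO3) = 0.9110 / 80.06 = 0.01138 mol
n(O2) = (1/2) × 0.01138 = 0.005690 mol
V = nRT/P = 0.005690 × 0.08206 × 333.95 / 0.397 = 0.3928 L

0.393 L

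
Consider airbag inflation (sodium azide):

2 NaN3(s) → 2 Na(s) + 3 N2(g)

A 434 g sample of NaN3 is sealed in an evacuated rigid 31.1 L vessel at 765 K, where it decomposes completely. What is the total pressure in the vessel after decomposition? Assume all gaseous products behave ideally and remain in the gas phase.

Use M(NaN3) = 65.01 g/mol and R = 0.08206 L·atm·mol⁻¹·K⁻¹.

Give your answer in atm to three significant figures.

20.2 atm

n(NaN3) = 434 / 65.01 = 6.676 mol
n(gas produced) = (3/2) × 6.676 = 10.01 mol
P = nRT/V = 10.01 × 0.08206 × 765 / 31.1 = 20.21 atm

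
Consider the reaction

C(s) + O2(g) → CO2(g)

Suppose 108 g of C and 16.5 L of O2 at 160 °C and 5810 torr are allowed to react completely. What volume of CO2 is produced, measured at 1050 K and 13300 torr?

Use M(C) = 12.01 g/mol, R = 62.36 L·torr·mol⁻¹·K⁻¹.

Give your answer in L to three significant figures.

17.5 L

n(C) = 108 / 12.01 = 8.993 mol
n(O2) = PV/RT = (5810 × 16.5) / (62.36 × 433.15) = 3.549 mol
For 8.993 mol C, stoichiometry requires (1/1) × 8.993 = 8.993 mol O2; 3.549 mol is available, so O2 is limiting.
n(CO2) = (1/1) × 3.549 = 3.549 mol
V(CO2) = nRT/P = 3.549 × 62.36 × 1050 / 13300 = 17.47 L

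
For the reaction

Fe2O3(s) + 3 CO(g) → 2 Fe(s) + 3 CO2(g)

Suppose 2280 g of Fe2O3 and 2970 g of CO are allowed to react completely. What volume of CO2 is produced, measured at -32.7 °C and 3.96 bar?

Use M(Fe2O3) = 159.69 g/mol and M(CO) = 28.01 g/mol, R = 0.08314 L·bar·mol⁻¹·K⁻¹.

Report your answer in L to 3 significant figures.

216 L

n(Fe2O3) = 2280 / 159.69 = 14.28 mol
n(CO) = 2970 / 28.01 = 106.0 mol
For 14.28 mol Fe2O3, stoichiometry requires (3/1) × 14.28 = 42.84 mol CO; 106.0 mol is available, so Fe2O3 is limiting.
n(CO2) = (3/1) × 14.28 = 42.84 mol
V(CO2) = nRT/P = 42.84 × 0.08314 × 240.45 / 3.96 = 216.3 L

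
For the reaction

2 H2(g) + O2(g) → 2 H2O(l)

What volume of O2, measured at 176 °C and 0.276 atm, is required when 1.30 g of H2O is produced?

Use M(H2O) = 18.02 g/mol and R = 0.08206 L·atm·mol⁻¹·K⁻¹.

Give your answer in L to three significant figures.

n(H2O) = 1.300 / 18.02 = 0.07214 mol
n(O2) = (1/2) × 0.07214 = 0.03607 mol
V = nRT/P = 0.03607 × 0.08206 × 449.15 / 0.276 = 4.817 L

4.82 L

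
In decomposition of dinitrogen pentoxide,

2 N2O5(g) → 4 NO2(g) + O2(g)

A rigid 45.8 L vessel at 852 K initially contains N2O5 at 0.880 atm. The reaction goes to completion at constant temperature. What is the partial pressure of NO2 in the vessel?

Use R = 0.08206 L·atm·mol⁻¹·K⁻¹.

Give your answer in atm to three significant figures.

1.76 atm

n(N2O5)₀ = PV/RT = (0.880 × 45.8) / (0.08206 × 852) = 0.5765 mol
n(NO2) = (4/2) × 0.5765 = 1.153 mol
P(NO2) = nRT/V = 1.153 × 0.08206 × 852 / 45.8 = 1.760 atm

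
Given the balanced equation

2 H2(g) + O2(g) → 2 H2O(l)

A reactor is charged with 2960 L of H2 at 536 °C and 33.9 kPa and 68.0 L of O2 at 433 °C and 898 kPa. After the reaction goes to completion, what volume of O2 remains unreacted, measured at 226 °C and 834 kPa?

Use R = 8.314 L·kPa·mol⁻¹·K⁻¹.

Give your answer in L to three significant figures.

n(H2) = PV/RT = (33.9 × 2960) / (8.314 × 809.15) = 14.92 mol
n(O2) = PV/RT = (898 × 68.0) / (8.314 × 706.15) = 10.40 mol
For 14.92 mol H2, stoichiometry requires (1/2) × 14.92 = 7.460 mol O2; 10.40 mol is available, so H2 is limiting.
n(O2) consumed = (1/2) × 14.92 = 7.460 mol; remaining = 10.40 − 7.460 = 2.940 mol
V(O2) = nRT/P = 2.940 × 8.314 × 499.15 / 834 = 14.63 L

14.6 L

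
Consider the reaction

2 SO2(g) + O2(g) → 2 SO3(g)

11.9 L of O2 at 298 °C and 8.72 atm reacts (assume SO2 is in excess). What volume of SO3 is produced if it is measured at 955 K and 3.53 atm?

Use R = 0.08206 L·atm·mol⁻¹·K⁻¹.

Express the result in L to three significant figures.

98.3 L

n(O2) = PV/RT = (8.72 × 11.9) / (0.08206 × 571.15) = 2.214 mol
n(SO3) = (2/1) × 2.214 = 4.428 mol
V = nRT/P = 4.428 × 0.08206 × 955 / 3.53 = 98.30 L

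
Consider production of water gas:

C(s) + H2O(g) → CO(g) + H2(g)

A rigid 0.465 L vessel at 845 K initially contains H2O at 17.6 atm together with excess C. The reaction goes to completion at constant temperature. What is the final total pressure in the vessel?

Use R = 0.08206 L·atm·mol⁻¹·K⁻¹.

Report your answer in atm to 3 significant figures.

35.2 atm

Since T and V are fixed, P_final/P_initial = n_final/n_initial = 2/1.
P_final = (2/1) × 17.6 = 35.20 atm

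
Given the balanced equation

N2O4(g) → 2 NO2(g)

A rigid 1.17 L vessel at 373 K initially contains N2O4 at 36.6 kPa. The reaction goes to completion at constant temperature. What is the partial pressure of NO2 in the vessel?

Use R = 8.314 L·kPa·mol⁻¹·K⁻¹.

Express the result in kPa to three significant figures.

n(N2O4)₀ = PV/RT = (36.6 × 1.17) / (8.314 × 373) = 0.01381 mol
n(NO2) = (2/1) × 0.01381 = 0.02762 mol
P(NO2) = nRT/V = 0.02762 × 8.314 × 373 / 1.17 = 73.21 kPa

73.2 kPa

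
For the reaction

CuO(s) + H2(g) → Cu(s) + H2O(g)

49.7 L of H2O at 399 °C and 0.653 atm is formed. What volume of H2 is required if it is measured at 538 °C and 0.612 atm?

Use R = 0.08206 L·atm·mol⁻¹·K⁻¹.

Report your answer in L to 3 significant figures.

n(H2O) = PV/RT = (0.653 × 49.7) / (0.08206 × 672.15) = 0.5884 mol
n(H2) = (1/1) × 0.5884 = 0.5884 mol
V = nRT/P = 0.5884 × 0.08206 × 811.15 / 0.612 = 64.00 L

64.0 L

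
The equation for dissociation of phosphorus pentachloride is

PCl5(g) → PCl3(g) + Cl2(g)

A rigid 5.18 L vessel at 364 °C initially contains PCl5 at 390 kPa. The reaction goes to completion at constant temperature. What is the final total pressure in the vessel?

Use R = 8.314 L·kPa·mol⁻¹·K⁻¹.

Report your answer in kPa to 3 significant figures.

780 kPa

Since T and V are fixed, P_final/P_initial = n_final/n_initial = 2/1.
P_final = (2/1) × 390 = 780.0 kPa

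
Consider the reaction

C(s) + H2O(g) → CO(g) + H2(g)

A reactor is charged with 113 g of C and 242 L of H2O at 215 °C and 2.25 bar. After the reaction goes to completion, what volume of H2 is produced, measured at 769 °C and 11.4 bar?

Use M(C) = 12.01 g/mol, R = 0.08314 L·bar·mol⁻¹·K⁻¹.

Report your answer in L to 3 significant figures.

n(C) = 113 / 12.01 = 9.409 mol
n(H2O) = PV/RT = (2.25 × 242) / (0.08314 × 488.15) = 13.42 mol
For 9.409 mol C, stoichiometry requires (1/1) × 9.409 = 9.409 mol H2O; 13.42 mol is available, so C is limiting.
n(H2) = (1/1) × 9.409 = 9.409 mol
V(H2) = nRT/P = 9.409 × 0.08314 × 1042.15 / 11.4 = 71.51 L

71.5 L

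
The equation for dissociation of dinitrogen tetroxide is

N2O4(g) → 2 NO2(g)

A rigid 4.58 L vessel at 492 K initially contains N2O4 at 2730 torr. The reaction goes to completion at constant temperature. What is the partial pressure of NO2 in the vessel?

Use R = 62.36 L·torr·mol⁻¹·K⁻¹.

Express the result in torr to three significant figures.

n(N2O4)₀ = PV/RT = (2730 × 4.58) / (62.36 × 492) = 0.4075 mol
n(NO2) = (2/1) × 0.4075 = 0.8150 mol
P(NO2) = nRT/V = 0.8150 × 62.36 × 492 / 4.58 = 5460 torr

5460 torr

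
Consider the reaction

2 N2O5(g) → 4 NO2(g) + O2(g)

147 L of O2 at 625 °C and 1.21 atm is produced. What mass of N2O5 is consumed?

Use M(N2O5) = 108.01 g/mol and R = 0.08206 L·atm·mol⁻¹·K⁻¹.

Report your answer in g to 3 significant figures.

n(O2) = PV/RT = (1.21 × 147) / (0.08206 × 898.15) = 2.413 mol
n(N2O5) = (2/1) × 2.413 = 4.826 mol
m(N2O5) = 4.826 × 108.01 = 521.3 g

521 g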